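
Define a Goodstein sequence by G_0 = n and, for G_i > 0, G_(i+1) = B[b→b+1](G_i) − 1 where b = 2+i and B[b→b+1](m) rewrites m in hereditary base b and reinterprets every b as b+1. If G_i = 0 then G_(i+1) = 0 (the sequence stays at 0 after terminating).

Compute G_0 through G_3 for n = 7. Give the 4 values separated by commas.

step 0: 7 = 2^2 + 2 + 1; sub 3 for 2: 3^3 + 3 + 1; = 31; G_1 = 31−1 = 30
step 1: 30 = 3^3 + 3; sub 4 for 3: 4^4 + 4; = 260; G_2 = 260−1 = 259
step 2: 259 = 4^4 + 3; sub 5 for 4: 5^5 + 3; = 3128; G_3 = 3128−1 = 3127

7, 30, 259, 3127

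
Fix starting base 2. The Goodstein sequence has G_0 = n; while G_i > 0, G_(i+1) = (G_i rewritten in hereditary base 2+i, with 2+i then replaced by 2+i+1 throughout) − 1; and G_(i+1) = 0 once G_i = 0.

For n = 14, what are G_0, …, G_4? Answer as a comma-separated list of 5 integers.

14, 110, 1281, 18750, 326591

base 2: 14 = 2^(2 + 1) + 2^2 + 2; at 3: 3^(3 + 1) + 3^3 + 3 = 111; next = 110
base 3: 110 = 3^(3 + 1) + 3^3 + 2; at 4: 4^(4 + 1) + 4^4 + 2 = 1282; next = 1281
base 4: 1281 = 4^(4 + 1) + 4^4 + 1; at 5: 5^(5 + 1) + 5^5 + 1 = 18751; next = 18750
base 5: 18750 = 5^(5 + 1) + 5^5; at 6: 6^(6 + 1) + 6^6 = 326592; next = 326591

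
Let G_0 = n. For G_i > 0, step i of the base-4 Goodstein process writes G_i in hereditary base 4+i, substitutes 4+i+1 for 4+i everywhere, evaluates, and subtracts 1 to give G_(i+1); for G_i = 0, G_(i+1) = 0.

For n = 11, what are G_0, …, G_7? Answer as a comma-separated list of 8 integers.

step 0: 11 = 2·4 + 3; sub 5 for 4: 2·5 + 3; = 13; G_1 = 13−1 = 12
step 1: 12 = 2·5 + 2; sub 6 for 5: 2·6 + 2; = 14; G_2 = 14−1 = 13
step 2: 13 = 2·6 + 1; sub 7 for 6: 2·7 + 1; = 15; G_3 = 15−1 = 14
step 3: 14 = 2·7; sub 8 for 7: 2·8; = 16; G_4 = 16−1 = 15
step 4: 15 = 8 + 7; sub 9 for 8: 9 + 7; = 16; G_5 = 16−1 = 15
step 5: 15 = 9 + 6; sub 10 for 9: 10 + 6; = 16; G_6 = 16−1 = 15
step 6: 15 = 10 + 5; sub 11 for 10: 11 + 5; = 16; G_7 = 16−1 = 15

11, 12, 13, 14, 15, 15, 15, 15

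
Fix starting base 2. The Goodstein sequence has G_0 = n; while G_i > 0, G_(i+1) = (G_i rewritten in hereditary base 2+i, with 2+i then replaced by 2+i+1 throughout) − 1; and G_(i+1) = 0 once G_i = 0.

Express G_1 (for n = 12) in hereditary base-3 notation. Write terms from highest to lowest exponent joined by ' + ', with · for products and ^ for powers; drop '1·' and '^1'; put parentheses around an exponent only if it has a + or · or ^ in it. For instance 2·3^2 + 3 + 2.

(0) 12|_2 = 2^(2 + 1) + 2^2 ↦ 3^(3 + 1) + 3^3|_3 = 108 ⇒ 107
(1) 107|_3 = 3^(3 + 1) + 2·3^2 + 2·3 + 2 ↦ 4^(4 + 1) + 2·4^2 + 2·4 + 2|_4 = 1066 ⇒ 1065

3^(3 + 1) + 2·3^2 + 2·3 + 2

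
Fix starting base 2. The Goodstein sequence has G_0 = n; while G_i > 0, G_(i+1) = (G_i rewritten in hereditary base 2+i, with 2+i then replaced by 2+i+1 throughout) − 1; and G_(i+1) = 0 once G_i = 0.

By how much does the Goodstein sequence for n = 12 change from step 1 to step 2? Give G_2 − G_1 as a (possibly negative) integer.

958

G_0=12  [base 2] 2^(2 + 1) + 2^2  →[2↦3]→  3^(3 + 1) + 3^3 = 108  −1 ⇒ G_1=107
G_1=107  [base 3] 3^(3 + 1) + 2·3^2 + 2·3 + 2  →[3↦4]→  4^(4 + 1) + 2·4^2 + 2·4 + 2 = 1066  −1 ⇒ G_2=1065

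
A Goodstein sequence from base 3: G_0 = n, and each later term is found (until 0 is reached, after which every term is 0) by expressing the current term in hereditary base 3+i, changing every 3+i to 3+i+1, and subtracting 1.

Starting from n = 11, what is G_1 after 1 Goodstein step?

step 0: 11 = 3^2 + 2; sub 4 for 3: 4^2 + 2; = 18; G_1 = 18−1 = 17
step 1: 17 = 4^2 + 1; sub 5 for 4: 5^2 + 1; = 26; G_2 = 26−1 = 25

17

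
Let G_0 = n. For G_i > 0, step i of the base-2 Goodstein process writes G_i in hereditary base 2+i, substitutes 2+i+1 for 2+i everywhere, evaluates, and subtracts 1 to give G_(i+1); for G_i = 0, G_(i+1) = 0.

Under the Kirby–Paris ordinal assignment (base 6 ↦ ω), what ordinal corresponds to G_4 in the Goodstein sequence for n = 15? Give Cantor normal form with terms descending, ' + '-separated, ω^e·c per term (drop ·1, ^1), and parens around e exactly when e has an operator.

ω^(ω + 1) + ω^ω + 1

[0] 15 ≡ 2^(2 + 1) + 2^2 + 2 + 1 (base 2). Lift 3: 112. −1: 111.
[1] 111 ≡ 3^(3 + 1) + 3^3 + 3 (base 3). Lift 4: 1284. −1: 1283.
[2] 1283 ≡ 4^(4 + 1) + 4^4 + 3 (base 4). Lift 5: 18753. −1: 18752.
[3] 18752 ≡ 5^(5 + 1) + 5^5 + 2 (base 5). Lift 6: 326594. −1: 326593.
[4] 326593 ≡ 6^(6 + 1) + 6^6 + 1 (base 6). Lift 7: 6588345. −1: 6588344.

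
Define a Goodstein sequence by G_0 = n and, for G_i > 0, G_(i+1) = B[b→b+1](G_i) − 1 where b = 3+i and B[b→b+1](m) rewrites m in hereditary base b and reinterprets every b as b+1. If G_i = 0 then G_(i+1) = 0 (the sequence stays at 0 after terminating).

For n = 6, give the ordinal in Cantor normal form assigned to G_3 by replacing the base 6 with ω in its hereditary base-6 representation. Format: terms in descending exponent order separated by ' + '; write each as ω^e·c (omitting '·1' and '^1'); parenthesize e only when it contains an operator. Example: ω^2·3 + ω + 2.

base 3: 6 = 2·3; at 4: 2·4 = 8; next = 7
base 4: 7 = 4 + 3; at 5: 5 + 3 = 8; next = 7
base 5: 7 = 5 + 2; at 6: 6 + 2 = 8; next = 7
base 6: 7 = 6 + 1; at 7: 7 + 1 = 8; next = 7

ω + 1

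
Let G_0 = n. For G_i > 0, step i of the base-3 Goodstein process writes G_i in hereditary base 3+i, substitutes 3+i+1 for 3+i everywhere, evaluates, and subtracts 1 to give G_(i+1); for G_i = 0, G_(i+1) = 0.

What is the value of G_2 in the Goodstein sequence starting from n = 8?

(0) 8|_3 = 2·3 + 2 ↦ 2·4 + 2|_4 = 10 ⇒ 9
(1) 9|_4 = 2·4 + 1 ↦ 2·5 + 1|_5 = 11 ⇒ 10
(2) 10|_5 = 2·5 ↦ 2·6|_6 = 12 ⇒ 11

10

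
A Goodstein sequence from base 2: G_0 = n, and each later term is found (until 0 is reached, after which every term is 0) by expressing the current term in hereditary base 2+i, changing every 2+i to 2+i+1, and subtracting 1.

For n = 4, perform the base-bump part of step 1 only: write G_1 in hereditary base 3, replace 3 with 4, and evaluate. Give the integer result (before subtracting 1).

base 2: 4 = 2^2; at 3: 3^3 = 27; next = 26
base 3: 26 = 2·3^2 + 2·3 + 2; at 4: 2·4^2 + 2·4 + 2 = 42; next = 41

42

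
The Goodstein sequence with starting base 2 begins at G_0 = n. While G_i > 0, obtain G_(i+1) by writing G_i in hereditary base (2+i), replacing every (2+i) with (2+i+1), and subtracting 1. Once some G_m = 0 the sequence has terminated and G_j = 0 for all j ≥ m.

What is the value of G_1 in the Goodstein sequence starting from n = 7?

30

step 0: 7 = 2^2 + 2 + 1; sub 3 for 2: 3^3 + 3 + 1; = 31; G_1 = 31−1 = 30
step 1: 30 = 3^3 + 3; sub 4 for 3: 4^4 + 4; = 260; G_2 = 260−1 = 259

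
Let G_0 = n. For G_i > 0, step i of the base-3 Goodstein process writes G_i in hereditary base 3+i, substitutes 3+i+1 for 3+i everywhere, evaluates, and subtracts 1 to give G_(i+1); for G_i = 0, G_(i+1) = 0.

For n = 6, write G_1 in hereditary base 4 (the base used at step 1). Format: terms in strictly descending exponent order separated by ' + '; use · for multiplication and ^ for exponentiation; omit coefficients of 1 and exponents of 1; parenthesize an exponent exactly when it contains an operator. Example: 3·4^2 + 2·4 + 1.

4 + 3

[0] 6 ≡ 2·3 (base 3). Lift 4: 8. −1: 7.
[1] 7 ≡ 4 + 3 (base 4). Lift 5: 8. −1: 7.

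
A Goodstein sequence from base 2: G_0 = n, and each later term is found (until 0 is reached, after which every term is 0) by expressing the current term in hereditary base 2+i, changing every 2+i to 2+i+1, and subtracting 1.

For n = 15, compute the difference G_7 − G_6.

[0] 15 ≡ 2^(2 + 1) + 2^2 + 2 + 1 (base 2). Lift 3: 112. −1: 111.
[1] 111 ≡ 3^(3 + 1) + 3^3 + 3 (base 3). Lift 4: 1284. −1: 1283.
[2] 1283 ≡ 4^(4 + 1) + 4^4 + 3 (base 4). Lift 5: 18753. −1: 18752.
[3] 18752 ≡ 5^(5 + 1) + 5^5 + 2 (base 5). Lift 6: 326594. −1: 326593.
[4] 326593 ≡ 6^(6 + 1) + 6^6 + 1 (base 6). Lift 7: 6588345. −1: 6588344.
[5] 6588344 ≡ 7^(7 + 1) + 7^7 (base 7). Lift 8: 150994944. −1: 150994943.
[6] 150994943 ≡ 8^(8 + 1) + 7·8^7 + 7·8^6 + 7·8^5 + 7·8^4 + 7·8^3 + 7·8^2 + 7·8 + 7 (base 8). Lift 9: 3524450281. −1: 3524450280.

3373455337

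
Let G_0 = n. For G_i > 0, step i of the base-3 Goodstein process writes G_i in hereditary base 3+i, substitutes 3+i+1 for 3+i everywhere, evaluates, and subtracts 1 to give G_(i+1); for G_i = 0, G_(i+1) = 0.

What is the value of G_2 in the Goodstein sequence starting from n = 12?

(0) 12|_3 = 3^2 + 3 ↦ 4^2 + 4|_4 = 20 ⇒ 19
(1) 19|_4 = 4^2 + 3 ↦ 5^2 + 3|_5 = 28 ⇒ 27
(2) 27|_5 = 5^2 + 2 ↦ 6^2 + 2|_6 = 38 ⇒ 37

27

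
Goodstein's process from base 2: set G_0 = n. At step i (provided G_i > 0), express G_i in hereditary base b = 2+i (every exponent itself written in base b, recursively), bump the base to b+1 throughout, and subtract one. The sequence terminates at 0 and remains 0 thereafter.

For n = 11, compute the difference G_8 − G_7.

67328168473

base 2: 11 = 2^(2 + 1) + 2 + 1; at 3: 3^(3 + 1) + 3 + 1 = 85; next = 84
base 3: 84 = 3^(3 + 1) + 3; at 4: 4^(4 + 1) + 4 = 1028; next = 1027
base 4: 1027 = 4^(4 + 1) + 3; at 5: 5^(5 + 1) + 3 = 15628; next = 15627
base 5: 15627 = 5^(5 + 1) + 2; at 6: 6^(6 + 1) + 2 = 279938; next = 279937
base 6: 279937 = 6^(6 + 1) + 1; at 7: 7^(7 + 1) + 1 = 5764802; next = 5764801
base 7: 5764801 = 7^(7 + 1); at 8: 8^(8 + 1) = 134217728; next = 134217727
base 8: 134217727 = 7·8^8 + 7·8^7 + 7·8^6 + 7·8^5 + 7·8^4 + 7·8^3 + 7·8^2 + 7·8 + 7; at 9: 7·9^9 + 7·9^7 + 7·9^6 + 7·9^5 + 7·9^4 + 7·9^3 + 7·9^2 + 7·9 + 7 = 2749609303; next = 2749609302
base 9: 2749609302 = 7·9^9 + 7·9^7 + 7·9^6 + 7·9^5 + 7·9^4 + 7·9^3 + 7·9^2 + 7·9 + 6; at 10: 7·10^10 + 7·10^7 + 7·10^6 + 7·10^5 + 7·10^4 + 7·10^3 + 7·10^2 + 7·10 + 6 = 70077777776; next = 70077777775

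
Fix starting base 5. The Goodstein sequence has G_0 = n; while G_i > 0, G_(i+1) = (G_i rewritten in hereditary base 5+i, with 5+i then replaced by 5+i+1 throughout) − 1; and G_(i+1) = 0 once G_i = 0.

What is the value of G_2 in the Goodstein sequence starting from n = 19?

base 5: 19 = 3·5 + 4; at 6: 3·6 + 4 = 22; next = 21
base 6: 21 = 3·6 + 3; at 7: 3·7 + 3 = 24; next = 23
base 7: 23 = 3·7 + 2; at 8: 3·8 + 2 = 26; next = 25

23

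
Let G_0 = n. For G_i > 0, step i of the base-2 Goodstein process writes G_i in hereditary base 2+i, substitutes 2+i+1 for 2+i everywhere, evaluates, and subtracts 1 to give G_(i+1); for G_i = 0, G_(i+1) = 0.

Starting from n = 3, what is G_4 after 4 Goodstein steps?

i=0: 3 = 2 + 1 (b=2); 2→3: 3 + 1 = 4; 4−1 = 3
i=1: 3 = 3 (b=3); 3→4: 4 = 4; 4−1 = 3
i=2: 3 = 3 (b=4); 4→5: 3 = 3; 3−1 = 2
i=3: 2 = 2 (b=5); 5→6: 2 = 2; 2−1 = 1
i=4: 1 = 1 (b=6); 6→7: 1 = 1; 1−1 = 0

1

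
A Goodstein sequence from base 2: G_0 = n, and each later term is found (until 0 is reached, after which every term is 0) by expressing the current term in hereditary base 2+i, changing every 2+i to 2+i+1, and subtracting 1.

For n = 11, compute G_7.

2749609302

11 —HB2→ 2^(2 + 1) + 2 + 1 —bump→ 3^(3 + 1) + 3 + 1 = 85 —(−1)→ 84
84 —HB3→ 3^(3 + 1) + 3 —bump→ 4^(4 + 1) + 4 = 1028 —(−1)→ 1027
1027 —HB4→ 4^(4 + 1) + 3 —bump→ 5^(5 + 1) + 3 = 15628 —(−1)→ 15627
15627 —HB5→ 5^(5 + 1) + 2 —bump→ 6^(6 + 1) + 2 = 279938 —(−1)→ 279937
279937 —HB6→ 6^(6 + 1) + 1 —bump→ 7^(7 + 1) + 1 = 5764802 —(−1)→ 5764801
5764801 —HB7→ 7^(7 + 1) —bump→ 8^(8 + 1) = 134217728 —(−1)→ 134217727
134217727 —HB8→ 7·8^8 + 7·8^7 + 7·8^6 + 7·8^5 + 7·8^4 + 7·8^3 + 7·8^2 + 7·8 + 7 —bump→ 7·9^9 + 7·9^7 + 7·9^6 + 7·9^5 + 7·9^4 + 7·9^3 + 7·9^2 + 7·9 + 7 = 2749609303 —(−1)→ 2749609302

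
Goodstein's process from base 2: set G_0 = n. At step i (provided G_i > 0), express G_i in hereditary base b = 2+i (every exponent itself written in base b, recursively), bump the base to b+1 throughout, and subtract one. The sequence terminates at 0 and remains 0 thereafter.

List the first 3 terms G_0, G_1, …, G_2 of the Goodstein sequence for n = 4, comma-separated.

4, 26, 41

G_0 = 4. HB_2(4) = 2^2. Bump = 27. G_1 = 26.
G_1 = 26. HB_3(26) = 2·3^2 + 2·3 + 2. Bump = 42. G_2 = 41.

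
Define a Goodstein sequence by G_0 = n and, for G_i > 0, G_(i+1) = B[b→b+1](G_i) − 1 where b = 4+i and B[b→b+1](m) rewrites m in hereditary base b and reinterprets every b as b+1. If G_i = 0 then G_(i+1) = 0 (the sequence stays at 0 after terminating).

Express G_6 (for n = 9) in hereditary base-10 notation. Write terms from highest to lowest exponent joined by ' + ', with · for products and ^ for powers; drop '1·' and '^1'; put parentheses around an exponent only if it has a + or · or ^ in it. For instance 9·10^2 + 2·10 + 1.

i=0: 9 = 2·4 + 1 (b=4); 4→5: 2·5 + 1 = 11; 11−1 = 10
i=1: 10 = 2·5 (b=5); 5→6: 2·6 = 12; 12−1 = 11
i=2: 11 = 6 + 5 (b=6); 6→7: 7 + 5 = 12; 12−1 = 11
i=3: 11 = 7 + 4 (b=7); 7→8: 8 + 4 = 12; 12−1 = 11
i=4: 11 = 8 + 3 (b=8); 8→9: 9 + 3 = 12; 12−1 = 11
i=5: 11 = 9 + 2 (b=9); 9→10: 10 + 2 = 12; 12−1 = 11
i=6: 11 = 10 + 1 (b=10); 10→11: 11 + 1 = 12; 12−1 = 11

10 + 1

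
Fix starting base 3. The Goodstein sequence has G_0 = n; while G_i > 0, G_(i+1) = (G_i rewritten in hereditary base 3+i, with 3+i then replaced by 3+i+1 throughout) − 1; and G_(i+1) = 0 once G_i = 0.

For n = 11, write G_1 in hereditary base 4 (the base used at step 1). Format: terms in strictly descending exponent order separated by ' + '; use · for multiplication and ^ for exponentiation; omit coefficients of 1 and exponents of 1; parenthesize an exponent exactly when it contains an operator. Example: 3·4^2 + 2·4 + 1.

4^2 + 1

i=0: 11 = 3^2 + 2 (b=3); 3→4: 4^2 + 2 = 18; 18−1 = 17
i=1: 17 = 4^2 + 1 (b=4); 4→5: 5^2 + 1 = 26; 26−1 = 25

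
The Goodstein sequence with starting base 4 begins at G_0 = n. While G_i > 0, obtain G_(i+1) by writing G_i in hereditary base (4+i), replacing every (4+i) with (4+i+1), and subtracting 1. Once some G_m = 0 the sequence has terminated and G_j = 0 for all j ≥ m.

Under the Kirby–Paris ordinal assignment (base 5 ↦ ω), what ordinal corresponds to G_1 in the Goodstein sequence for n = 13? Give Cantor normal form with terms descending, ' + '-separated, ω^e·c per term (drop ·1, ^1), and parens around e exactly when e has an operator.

ω·3

step 0: 13 = 3·4 + 1; sub 5 for 4: 3·5 + 1; = 16; G_1 = 16−1 = 15
step 1: 15 = 3·5; sub 6 for 5: 3·6; = 18; G_2 = 18−1 = 17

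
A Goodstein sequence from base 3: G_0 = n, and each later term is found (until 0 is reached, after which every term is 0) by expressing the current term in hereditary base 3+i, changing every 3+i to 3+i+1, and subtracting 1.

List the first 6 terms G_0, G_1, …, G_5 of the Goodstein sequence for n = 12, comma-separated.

12, 19, 27, 37, 49, 63

G_0 = 12. HB_3(12) = 3^2 + 3. Bump = 20. G_1 = 19.
G_1 = 19. HB_4(19) = 4^2 + 3. Bump = 28. G_2 = 27.
G_2 = 27. HB_5(27) = 5^2 + 2. Bump = 38. G_3 = 37.
G_3 = 37. HB_6(37) = 6^2 + 1. Bump = 50. G_4 = 49.
G_4 = 49. HB_7(49) = 7^2. Bump = 64. G_5 = 63.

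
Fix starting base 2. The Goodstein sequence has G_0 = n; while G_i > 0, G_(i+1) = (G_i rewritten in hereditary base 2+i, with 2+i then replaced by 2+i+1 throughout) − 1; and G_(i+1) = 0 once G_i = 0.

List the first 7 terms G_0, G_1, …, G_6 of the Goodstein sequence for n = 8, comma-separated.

8, 80, 553, 6310, 93395, 1647195, 33554571

[0] 8 ≡ 2^(2 + 1) (base 2). Lift 3: 81. −1: 80.
[1] 80 ≡ 2·3^3 + 2·3^2 + 2·3 + 2 (base 3). Lift 4: 554. −1: 553.
[2] 553 ≡ 2·4^4 + 2·4^2 + 2·4 + 1 (base 4). Lift 5: 6311. −1: 6310.
[3] 6310 ≡ 2·5^5 + 2·5^2 + 2·5 (base 5). Lift 6: 93396. −1: 93395.
[4] 93395 ≡ 2·6^6 + 2·6^2 + 6 + 5 (base 6). Lift 7: 1647196. −1: 1647195.
[5] 1647195 ≡ 2·7^7 + 2·7^2 + 7 + 4 (base 7). Lift 8: 33554572. −1: 33554571.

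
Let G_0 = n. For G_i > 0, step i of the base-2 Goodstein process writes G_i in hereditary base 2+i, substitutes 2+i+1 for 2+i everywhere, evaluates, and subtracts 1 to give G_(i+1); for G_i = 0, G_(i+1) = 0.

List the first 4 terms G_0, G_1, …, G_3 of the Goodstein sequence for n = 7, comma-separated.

7, 30, 259, 3127

base 2: 7 = 2^2 + 2 + 1; at 3: 3^3 + 3 + 1 = 31; next = 30
base 3: 30 = 3^3 + 3; at 4: 4^4 + 4 = 260; next = 259
base 4: 259 = 4^4 + 3; at 5: 5^5 + 3 = 3128; next = 3127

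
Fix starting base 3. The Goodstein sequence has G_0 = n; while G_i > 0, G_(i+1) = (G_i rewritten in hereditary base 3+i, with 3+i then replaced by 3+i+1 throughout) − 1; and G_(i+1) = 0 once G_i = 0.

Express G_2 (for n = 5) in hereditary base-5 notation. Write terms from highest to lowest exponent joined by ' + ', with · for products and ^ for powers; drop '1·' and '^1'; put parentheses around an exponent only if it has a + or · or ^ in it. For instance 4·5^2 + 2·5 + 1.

5

(0) 5|_3 = 3 + 2 ↦ 4 + 2|_4 = 6 ⇒ 5
(1) 5|_4 = 4 + 1 ↦ 5 + 1|_5 = 6 ⇒ 5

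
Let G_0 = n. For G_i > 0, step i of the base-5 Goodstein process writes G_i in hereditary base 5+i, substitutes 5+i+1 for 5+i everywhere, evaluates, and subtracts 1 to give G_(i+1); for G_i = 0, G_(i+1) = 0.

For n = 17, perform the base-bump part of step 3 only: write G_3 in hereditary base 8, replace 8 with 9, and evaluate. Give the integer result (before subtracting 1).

25

step 0: 17 = 3·5 + 2; sub 6 for 5: 3·6 + 2; = 20; G_1 = 20−1 = 19
step 1: 19 = 3·6 + 1; sub 7 for 6: 3·7 + 1; = 22; G_2 = 22−1 = 21
step 2: 21 = 3·7; sub 8 for 7: 3·8; = 24; G_3 = 24−1 = 23
step 3: 23 = 2·8 + 7; sub 9 for 8: 2·9 + 7; = 25; G_4 = 25−1 = 24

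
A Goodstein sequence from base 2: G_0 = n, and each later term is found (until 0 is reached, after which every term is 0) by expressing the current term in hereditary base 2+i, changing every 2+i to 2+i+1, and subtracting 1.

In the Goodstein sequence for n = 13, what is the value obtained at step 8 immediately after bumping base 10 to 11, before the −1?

G_0 = 13. HB_2(13) = 2^(2 + 1) + 2^2 + 1. Bump = 109. G_1 = 108.
G_1 = 108. HB_3(108) = 3^(3 + 1) + 3^3. Bump = 1280. G_2 = 1279.
G_2 = 1279. HB_4(1279) = 4^(4 + 1) + 3·4^3 + 3·4^2 + 3·4 + 3. Bump = 16093. G_3 = 16092.
G_3 = 16092. HB_5(16092) = 5^(5 + 1) + 3·5^3 + 3·5^2 + 3·5 + 2. Bump = 280712. G_4 = 280711.
G_4 = 280711. HB_6(280711) = 6^(6 + 1) + 3·6^3 + 3·6^2 + 3·6 + 1. Bump = 5765999. G_5 = 5765998.
G_5 = 5765998. HB_7(5765998) = 7^(7 + 1) + 3·7^3 + 3·7^2 + 3·7. Bump = 134219480. G_6 = 134219479.
G_6 = 134219479. HB_8(134219479) = 8^(8 + 1) + 3·8^3 + 3·8^2 + 2·8 + 7. Bump = 3486786856. G_7 = 3486786855.
G_7 = 3486786855. HB_9(3486786855) = 9^(9 + 1) + 3·9^3 + 3·9^2 + 2·9 + 6. Bump = 100000003326. G_8 = 100000003325.
G_8 = 100000003325. HB_10(100000003325) = 10^(10 + 1) + 3·10^3 + 3·10^2 + 2·10 + 5. Bump = 3138428381104. G_9 = 3138428381103.

3138428381104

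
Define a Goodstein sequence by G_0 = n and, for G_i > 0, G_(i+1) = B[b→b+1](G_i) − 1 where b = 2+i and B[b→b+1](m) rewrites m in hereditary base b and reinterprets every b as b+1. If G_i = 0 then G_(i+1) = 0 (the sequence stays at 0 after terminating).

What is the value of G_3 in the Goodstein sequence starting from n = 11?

15627

(0) 11|_2 = 2^(2 + 1) + 2 + 1 ↦ 3^(3 + 1) + 3 + 1|_3 = 85 ⇒ 84
(1) 84|_3 = 3^(3 + 1) + 3 ↦ 4^(4 + 1) + 4|_4 = 1028 ⇒ 1027
(2) 1027|_4 = 4^(4 + 1) + 3 ↦ 5^(5 + 1) + 3|_5 = 15628 ⇒ 15627
(3) 15627|_5 = 5^(5 + 1) + 2 ↦ 6^(6 + 1) + 2|_6 = 279938 ⇒ 279937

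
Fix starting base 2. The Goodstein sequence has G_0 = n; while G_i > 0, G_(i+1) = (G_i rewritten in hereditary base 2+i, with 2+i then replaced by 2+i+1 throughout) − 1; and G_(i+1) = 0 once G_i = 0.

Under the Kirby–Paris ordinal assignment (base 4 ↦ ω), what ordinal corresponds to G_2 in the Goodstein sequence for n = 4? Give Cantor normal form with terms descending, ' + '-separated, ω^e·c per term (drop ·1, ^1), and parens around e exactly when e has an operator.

G_0 = 4. HB_2(4) = 2^2. Bump = 27. G_1 = 26.
G_1 = 26. HB_3(26) = 2·3^2 + 2·3 + 2. Bump = 42. G_2 = 41.
G_2 = 41. HB_4(41) = 2·4^2 + 2·4 + 1. Bump = 61. G_3 = 60.

ω^2·2 + ω·2 + 1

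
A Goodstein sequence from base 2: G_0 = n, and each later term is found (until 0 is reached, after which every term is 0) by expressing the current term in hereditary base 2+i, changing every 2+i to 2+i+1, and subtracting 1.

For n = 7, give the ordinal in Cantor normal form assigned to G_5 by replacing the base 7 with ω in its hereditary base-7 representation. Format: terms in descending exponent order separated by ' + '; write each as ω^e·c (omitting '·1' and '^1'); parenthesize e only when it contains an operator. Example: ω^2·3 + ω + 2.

ω^ω

i=0: 7 = 2^2 + 2 + 1 (b=2); 2→3: 3^3 + 3 + 1 = 31; 31−1 = 30
i=1: 30 = 3^3 + 3 (b=3); 3→4: 4^4 + 4 = 260; 260−1 = 259
i=2: 259 = 4^4 + 3 (b=4); 4→5: 5^5 + 3 = 3128; 3128−1 = 3127
i=3: 3127 = 5^5 + 2 (b=5); 5→6: 6^6 + 2 = 46658; 46658−1 = 46657
i=4: 46657 = 6^6 + 1 (b=6); 6→7: 7^7 + 1 = 823544; 823544−1 = 823543
i=5: 823543 = 7^7 (b=7); 7→8: 8^8 = 16777216; 16777216−1 = 16777215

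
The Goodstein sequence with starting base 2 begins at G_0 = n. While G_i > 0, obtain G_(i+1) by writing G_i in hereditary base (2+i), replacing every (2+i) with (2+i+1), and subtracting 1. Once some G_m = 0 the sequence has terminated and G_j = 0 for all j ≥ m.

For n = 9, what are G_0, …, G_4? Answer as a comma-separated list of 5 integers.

step 0: 9 = 2^(2 + 1) + 1; sub 3 for 2: 3^(3 + 1) + 1; = 82; G_1 = 82−1 = 81
step 1: 81 = 3^(3 + 1); sub 4 for 3: 4^(4 + 1); = 1024; G_2 = 1024−1 = 1023
step 2: 1023 = 3·4^4 + 3·4^3 + 3·4^2 + 3·4 + 3; sub 5 for 4: 3·5^5 + 3·5^3 + 3·5^2 + 3·5 + 3; = 9843; G_3 = 9843−1 = 9842
step 3: 9842 = 3·5^5 + 3·5^3 + 3·5^2 + 3·5 + 2; sub 6 for 5: 3·6^6 + 3·6^3 + 3·6^2 + 3·6 + 2; = 140744; G_4 = 140744−1 = 140743

9, 81, 1023, 9842, 140743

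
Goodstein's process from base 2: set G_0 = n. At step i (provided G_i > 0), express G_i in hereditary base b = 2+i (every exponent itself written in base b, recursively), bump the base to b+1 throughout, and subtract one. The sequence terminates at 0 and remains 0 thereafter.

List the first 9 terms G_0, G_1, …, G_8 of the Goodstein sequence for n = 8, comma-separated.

8, 80, 553, 6310, 93395, 1647195, 33554571, 774841151, 20000000211

G_0=8  [base 2] 2^(2 + 1)  →[2↦3]→  3^(3 + 1) = 81  −1 ⇒ G_1=80
G_1=80  [base 3] 2·3^3 + 2·3^2 + 2·3 + 2  →[3↦4]→  2·4^4 + 2·4^2 + 2·4 + 2 = 554  −1 ⇒ G_2=553
G_2=553  [base 4] 2·4^4 + 2·4^2 + 2·4 + 1  →[4↦5]→  2·5^5 + 2·5^2 + 2·5 + 1 = 6311  −1 ⇒ G_3=6310
G_3=6310  [base 5] 2·5^5 + 2·5^2 + 2·5  →[5↦6]→  2·6^6 + 2·6^2 + 2·6 = 93396  −1 ⇒ G_4=93395
G_4=93395  [base 6] 2·6^6 + 2·6^2 + 6 + 5  →[6↦7]→  2·7^7 + 2·7^2 + 7 + 5 = 1647196  −1 ⇒ G_5=1647195
G_5=1647195  [base 7] 2·7^7 + 2·7^2 + 7 + 4  →[7↦8]→  2·8^8 + 2·8^2 + 8 + 4 = 33554572  −1 ⇒ G_6=33554571
G_6=33554571  [base 8] 2·8^8 + 2·8^2 + 8 + 3  →[8↦9]→  2·9^9 + 2·9^2 + 9 + 3 = 774841152  −1 ⇒ G_7=774841151
G_7=774841151  [base 9] 2·9^9 + 2·9^2 + 9 + 2  →[9↦10]→  2·10^10 + 2·10^2 + 10 + 2 = 20000000212  −1 ⇒ G_8=20000000211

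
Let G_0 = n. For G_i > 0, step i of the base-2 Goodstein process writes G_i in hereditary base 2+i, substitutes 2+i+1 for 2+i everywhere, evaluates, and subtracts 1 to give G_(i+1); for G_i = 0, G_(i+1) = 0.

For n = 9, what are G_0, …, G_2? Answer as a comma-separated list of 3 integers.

i=0: 9 = 2^(2 + 1) + 1 (b=2); 2→3: 3^(3 + 1) + 1 = 82; 82−1 = 81
i=1: 81 = 3^(3 + 1) (b=3); 3→4: 4^(4 + 1) = 1024; 1024−1 = 1023

9, 81, 1023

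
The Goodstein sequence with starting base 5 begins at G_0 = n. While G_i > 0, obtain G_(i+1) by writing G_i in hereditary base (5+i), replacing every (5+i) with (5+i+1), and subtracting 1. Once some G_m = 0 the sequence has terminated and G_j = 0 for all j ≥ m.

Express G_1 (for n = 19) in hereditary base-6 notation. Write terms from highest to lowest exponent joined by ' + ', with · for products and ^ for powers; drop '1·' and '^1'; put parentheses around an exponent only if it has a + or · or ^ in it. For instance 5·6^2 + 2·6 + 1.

i=0: 19 = 3·5 + 4 (b=5); 5→6: 3·6 + 4 = 22; 22−1 = 21
i=1: 21 = 3·6 + 3 (b=6); 6→7: 3·7 + 3 = 24; 24−1 = 23

3·6 + 3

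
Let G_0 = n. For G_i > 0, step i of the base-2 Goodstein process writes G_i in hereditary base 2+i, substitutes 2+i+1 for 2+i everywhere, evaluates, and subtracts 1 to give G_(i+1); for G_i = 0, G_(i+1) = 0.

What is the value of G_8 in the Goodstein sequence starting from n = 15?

100077777775

(0) 15|_2 = 2^(2 + 1) + 2^2 + 2 + 1 ↦ 3^(3 + 1) + 3^3 + 3 + 1|_3 = 112 ⇒ 111
(1) 111|_3 = 3^(3 + 1) + 3^3 + 3 ↦ 4^(4 + 1) + 4^4 + 4|_4 = 1284 ⇒ 1283
(2) 1283|_4 = 4^(4 + 1) + 4^4 + 3 ↦ 5^(5 + 1) + 5^5 + 3|_5 = 18753 ⇒ 18752
(3) 18752|_5 = 5^(5 + 1) + 5^5 + 2 ↦ 6^(6 + 1) + 6^6 + 2|_6 = 326594 ⇒ 326593
(4) 326593|_6 = 6^(6 + 1) + 6^6 + 1 ↦ 7^(7 + 1) + 7^7 + 1|_7 = 6588345 ⇒ 6588344
(5) 6588344|_7 = 7^(7 + 1) + 7^7 ↦ 8^(8 + 1) + 8^8|_8 = 150994944 ⇒ 150994943
(6) 150994943|_8 = 8^(8 + 1) + 7·8^7 + 7·8^6 + 7·8^5 + 7·8^4 + 7·8^3 + 7·8^2 + 7·8 + 7 ↦ 9^(9 + 1) + 7·9^7 + 7·9^6 + 7·9^5 + 7·9^4 + 7·9^3 + 7·9^2 + 7·9 + 7|_9 = 3524450281 ⇒ 3524450280
(7) 3524450280|_9 = 9^(9 + 1) + 7·9^7 + 7·9^6 + 7·9^5 + 7·9^4 + 7·9^3 + 7·9^2 + 7·9 + 6 ↦ 10^(10 + 1) + 7·10^7 + 7·10^6 + 7·10^5 + 7·10^4 + 7·10^3 + 7·10^2 + 7·10 + 6|_10 = 100077777776 ⇒ 100077777775
(8) 100077777775|_10 = 10^(10 + 1) + 7·10^7 + 7·10^6 + 7·10^5 + 7·10^4 + 7·10^3 + 7·10^2 + 7·10 + 5 ↦ 11^(11 + 1) + 7·11^7 + 7·11^6 + 7·11^5 + 7·11^4 + 7·11^3 + 7·11^2 + 7·11 + 5|_11 = 3138578427935 ⇒ 3138578427934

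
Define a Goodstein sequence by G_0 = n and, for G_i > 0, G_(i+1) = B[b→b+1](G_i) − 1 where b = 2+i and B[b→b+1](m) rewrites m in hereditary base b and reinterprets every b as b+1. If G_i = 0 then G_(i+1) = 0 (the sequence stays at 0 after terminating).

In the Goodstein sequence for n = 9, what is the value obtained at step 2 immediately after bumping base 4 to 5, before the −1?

9843

[0] 9 ≡ 2^(2 + 1) + 1 (base 2). Lift 3: 82. −1: 81.
[1] 81 ≡ 3^(3 + 1) (base 3). Lift 4: 1024. −1: 1023.
[2] 1023 ≡ 3·4^4 + 3·4^3 + 3·4^2 + 3·4 + 3 (base 4). Lift 5: 9843. −1: 9842.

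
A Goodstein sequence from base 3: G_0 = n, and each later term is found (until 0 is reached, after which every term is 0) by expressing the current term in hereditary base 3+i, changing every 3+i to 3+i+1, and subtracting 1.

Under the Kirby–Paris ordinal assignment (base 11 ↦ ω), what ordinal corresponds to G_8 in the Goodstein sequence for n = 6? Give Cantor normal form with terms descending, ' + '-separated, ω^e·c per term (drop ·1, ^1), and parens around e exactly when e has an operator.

4

6 —HB3→ 2·3 —bump→ 2·4 = 8 —(−1)→ 7
7 —HB4→ 4 + 3 —bump→ 5 + 3 = 8 —(−1)→ 7
7 —HB5→ 5 + 2 —bump→ 6 + 2 = 8 —(−1)→ 7
7 —HB6→ 6 + 1 —bump→ 7 + 1 = 8 —(−1)→ 7
7 —HB7→ 7 —bump→ 8 = 8 —(−1)→ 7
7 —HB8→ 7 —bump→ 7 = 7 —(−1)→ 6
6 —HB9→ 6 —bump→ 6 = 6 —(−1)→ 5
5 —HB10→ 5 —bump→ 5 = 5 —(−1)→ 4
4 —HB11→ 4 —bump→ 4 = 4 —(−1)→ 3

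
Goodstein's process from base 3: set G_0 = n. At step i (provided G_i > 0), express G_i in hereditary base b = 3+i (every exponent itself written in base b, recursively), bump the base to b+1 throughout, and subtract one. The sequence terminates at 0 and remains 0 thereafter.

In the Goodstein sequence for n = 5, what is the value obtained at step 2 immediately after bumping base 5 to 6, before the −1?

G_0 = 5. HB_3(5) = 3 + 2. Bump = 6. G_1 = 5.
G_1 = 5. HB_4(5) = 4 + 1. Bump = 6. G_2 = 5.
G_2 = 5. HB_5(5) = 5. Bump = 6. G_3 = 5.

6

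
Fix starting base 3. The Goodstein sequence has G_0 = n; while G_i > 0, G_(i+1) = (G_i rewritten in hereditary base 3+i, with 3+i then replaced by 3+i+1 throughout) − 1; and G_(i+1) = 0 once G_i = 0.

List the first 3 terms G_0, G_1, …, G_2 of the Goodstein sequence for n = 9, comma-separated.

9, 15, 17

step 0: 9 = 3^2; sub 4 for 3: 4^2; = 16; G_1 = 16−1 = 15
step 1: 15 = 3·4 + 3; sub 5 for 4: 3·5 + 3; = 18; G_2 = 18−1 = 17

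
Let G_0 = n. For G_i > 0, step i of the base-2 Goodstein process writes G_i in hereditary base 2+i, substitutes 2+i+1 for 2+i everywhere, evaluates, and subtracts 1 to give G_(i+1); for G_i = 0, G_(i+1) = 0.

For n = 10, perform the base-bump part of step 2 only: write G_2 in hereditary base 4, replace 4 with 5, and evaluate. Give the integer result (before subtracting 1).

15626

10 —HB2→ 2^(2 + 1) + 2 —bump→ 3^(3 + 1) + 3 = 84 —(−1)→ 83
83 —HB3→ 3^(3 + 1) + 2 —bump→ 4^(4 + 1) + 2 = 1026 —(−1)→ 1025
1025 —HB4→ 4^(4 + 1) + 1 —bump→ 5^(5 + 1) + 1 = 15626 —(−1)→ 15625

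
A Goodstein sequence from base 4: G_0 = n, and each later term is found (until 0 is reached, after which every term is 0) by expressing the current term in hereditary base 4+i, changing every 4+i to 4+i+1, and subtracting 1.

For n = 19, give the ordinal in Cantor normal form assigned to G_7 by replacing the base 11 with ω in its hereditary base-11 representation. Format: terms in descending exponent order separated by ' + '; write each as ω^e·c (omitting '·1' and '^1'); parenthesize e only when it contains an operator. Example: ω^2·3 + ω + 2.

[0] 19 ≡ 4^2 + 3 (base 4). Lift 5: 28. −1: 27.
[1] 27 ≡ 5^2 + 2 (base 5). Lift 6: 38. −1: 37.
[2] 37 ≡ 6^2 + 1 (base 6). Lift 7: 50. −1: 49.
[3] 49 ≡ 7^2 (base 7). Lift 8: 64. −1: 63.
[4] 63 ≡ 7·8 + 7 (base 8). Lift 9: 70. −1: 69.
[5] 69 ≡ 7·9 + 6 (base 9). Lift 10: 76. −1: 75.
[6] 75 ≡ 7·10 + 5 (base 10). Lift 11: 82. −1: 81.

ω·7 + 4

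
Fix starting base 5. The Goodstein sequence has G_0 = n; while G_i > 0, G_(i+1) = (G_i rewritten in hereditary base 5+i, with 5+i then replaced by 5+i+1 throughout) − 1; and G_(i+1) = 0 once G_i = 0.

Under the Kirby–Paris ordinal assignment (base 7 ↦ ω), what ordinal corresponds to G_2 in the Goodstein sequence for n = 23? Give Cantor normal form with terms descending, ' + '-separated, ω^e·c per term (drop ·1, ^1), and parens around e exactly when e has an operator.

ω·4 + 1

23 —HB5→ 4·5 + 3 —bump→ 4·6 + 3 = 27 —(−1)→ 26
26 —HB6→ 4·6 + 2 —bump→ 4·7 + 2 = 30 —(−1)→ 29
29 —HB7→ 4·7 + 1 —bump→ 4·8 + 1 = 33 —(−1)→ 32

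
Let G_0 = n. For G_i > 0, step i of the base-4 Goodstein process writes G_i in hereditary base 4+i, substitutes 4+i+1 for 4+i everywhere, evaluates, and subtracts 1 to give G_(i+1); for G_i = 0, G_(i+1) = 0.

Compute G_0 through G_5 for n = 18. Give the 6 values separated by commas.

G_0=18  [base 4] 4^2 + 2  →[4↦5]→  5^2 + 2 = 27  −1 ⇒ G_1=26
G_1=26  [base 5] 5^2 + 1  →[5↦6]→  6^2 + 1 = 37  −1 ⇒ G_2=36
G_2=36  [base 6] 6^2  →[6↦7]→  7^2 = 49  −1 ⇒ G_3=48
G_3=48  [base 7] 6·7 + 6  →[7↦8]→  6·8 + 6 = 54  −1 ⇒ G_4=53
G_4=53  [base 8] 6·8 + 5  →[8↦9]→  6·9 + 5 = 59  −1 ⇒ G_5=58

18, 26, 36, 48, 53, 58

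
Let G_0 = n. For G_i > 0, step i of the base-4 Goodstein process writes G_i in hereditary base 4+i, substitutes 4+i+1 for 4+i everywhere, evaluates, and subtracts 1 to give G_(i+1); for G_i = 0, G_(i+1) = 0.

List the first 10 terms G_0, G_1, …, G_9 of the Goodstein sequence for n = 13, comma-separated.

[0] 13 ≡ 3·4 + 1 (base 4). Lift 5: 16. −1: 15.
[1] 15 ≡ 3·5 (base 5). Lift 6: 18. −1: 17.
[2] 17 ≡ 2·6 + 5 (base 6). Lift 7: 19. −1: 18.
[3] 18 ≡ 2·7 + 4 (base 7). Lift 8: 20. −1: 19.
[4] 19 ≡ 2·8 + 3 (base 8). Lift 9: 21. −1: 20.
[5] 20 ≡ 2·9 + 2 (base 9). Lift 10: 22. −1: 21.
[6] 21 ≡ 2·10 + 1 (base 10). Lift 11: 23. −1: 22.
[7] 22 ≡ 2·11 (base 11). Lift 12: 24. −1: 23.
[8] 23 ≡ 12 + 11 (base 12). Lift 13: 24. −1: 23.

13, 15, 17, 18, 19, 20, 21, 22, 23, 23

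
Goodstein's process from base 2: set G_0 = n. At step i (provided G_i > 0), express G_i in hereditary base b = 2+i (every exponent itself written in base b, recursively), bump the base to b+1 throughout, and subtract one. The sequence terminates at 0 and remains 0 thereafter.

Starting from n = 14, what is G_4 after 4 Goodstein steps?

14 —HB2→ 2^(2 + 1) + 2^2 + 2 —bump→ 3^(3 + 1) + 3^3 + 3 = 111 —(−1)→ 110
110 —HB3→ 3^(3 + 1) + 3^3 + 2 —bump→ 4^(4 + 1) + 4^4 + 2 = 1282 —(−1)→ 1281
1281 —HB4→ 4^(4 + 1) + 4^4 + 1 —bump→ 5^(5 + 1) + 5^5 + 1 = 18751 —(−1)→ 18750
18750 —HB5→ 5^(5 + 1) + 5^5 —bump→ 6^(6 + 1) + 6^6 = 326592 —(−1)→ 326591

326591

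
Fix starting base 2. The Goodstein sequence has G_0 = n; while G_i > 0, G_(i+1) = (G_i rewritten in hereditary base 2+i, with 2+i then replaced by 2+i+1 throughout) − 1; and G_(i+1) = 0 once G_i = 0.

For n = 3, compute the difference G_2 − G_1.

0

(0) 3|_2 = 2 + 1 ↦ 3 + 1|_3 = 4 ⇒ 3
(1) 3|_3 = 3 ↦ 4|_4 = 4 ⇒ 3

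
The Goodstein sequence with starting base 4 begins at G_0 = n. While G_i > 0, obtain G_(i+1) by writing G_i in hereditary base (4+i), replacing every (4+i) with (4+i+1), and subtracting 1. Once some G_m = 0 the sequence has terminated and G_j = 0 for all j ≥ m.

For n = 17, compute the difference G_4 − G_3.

4

G_0=17  [base 4] 4^2 + 1  →[4↦5]→  5^2 + 1 = 26  −1 ⇒ G_1=25
G_1=25  [base 5] 5^2  →[5↦6]→  6^2 = 36  −1 ⇒ G_2=35
G_2=35  [base 6] 5·6 + 5  →[6↦7]→  5·7 + 5 = 40  −1 ⇒ G_3=39
G_3=39  [base 7] 5·7 + 4  →[7↦8]→  5·8 + 4 = 44  −1 ⇒ G_4=43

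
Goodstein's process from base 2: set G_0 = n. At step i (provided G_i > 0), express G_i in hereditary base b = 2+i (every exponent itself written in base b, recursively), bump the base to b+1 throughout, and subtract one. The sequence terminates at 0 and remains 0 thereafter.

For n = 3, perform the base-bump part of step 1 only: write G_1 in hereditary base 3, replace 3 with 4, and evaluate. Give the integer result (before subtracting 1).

G_0=3  [base 2] 2 + 1  →[2↦3]→  3 + 1 = 4  −1 ⇒ G_1=3
G_1=3  [base 3] 3  →[3↦4]→  4 = 4  −1 ⇒ G_2=3

4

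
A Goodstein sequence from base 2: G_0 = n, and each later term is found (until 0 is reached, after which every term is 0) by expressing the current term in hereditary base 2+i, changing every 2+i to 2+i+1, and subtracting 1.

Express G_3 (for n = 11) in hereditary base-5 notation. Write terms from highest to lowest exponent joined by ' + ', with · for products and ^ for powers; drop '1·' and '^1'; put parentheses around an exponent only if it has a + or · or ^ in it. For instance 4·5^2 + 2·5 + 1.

5^(5 + 1) + 2

11 —HB2→ 2^(2 + 1) + 2 + 1 —bump→ 3^(3 + 1) + 3 + 1 = 85 —(−1)→ 84
84 —HB3→ 3^(3 + 1) + 3 —bump→ 4^(4 + 1) + 4 = 1028 —(−1)→ 1027
1027 —HB4→ 4^(4 + 1) + 3 —bump→ 5^(5 + 1) + 3 = 15628 —(−1)→ 15627
15627 —HB5→ 5^(5 + 1) + 2 —bump→ 6^(6 + 1) + 2 = 279938 —(−1)→ 279937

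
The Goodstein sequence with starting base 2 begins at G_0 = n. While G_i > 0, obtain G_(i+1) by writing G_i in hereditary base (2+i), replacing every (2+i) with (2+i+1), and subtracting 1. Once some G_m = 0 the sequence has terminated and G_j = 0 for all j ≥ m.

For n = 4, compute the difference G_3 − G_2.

i=0: 4 = 2^2 (b=2); 2→3: 3^3 = 27; 27−1 = 26
i=1: 26 = 2·3^2 + 2·3 + 2 (b=3); 3→4: 2·4^2 + 2·4 + 2 = 42; 42−1 = 41
i=2: 41 = 2·4^2 + 2·4 + 1 (b=4); 4→5: 2·5^2 + 2·5 + 1 = 61; 61−1 = 60

19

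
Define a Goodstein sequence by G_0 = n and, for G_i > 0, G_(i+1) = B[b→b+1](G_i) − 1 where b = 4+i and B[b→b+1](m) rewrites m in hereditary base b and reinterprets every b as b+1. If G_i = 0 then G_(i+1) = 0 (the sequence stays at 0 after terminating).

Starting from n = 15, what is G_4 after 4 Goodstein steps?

base 4: 15 = 3·4 + 3; at 5: 3·5 + 3 = 18; next = 17
base 5: 17 = 3·5 + 2; at 6: 3·6 + 2 = 20; next = 19
base 6: 19 = 3·6 + 1; at 7: 3·7 + 1 = 22; next = 21
base 7: 21 = 3·7; at 8: 3·8 = 24; next = 23
base 8: 23 = 2·8 + 7; at 9: 2·9 + 7 = 25; next = 24

23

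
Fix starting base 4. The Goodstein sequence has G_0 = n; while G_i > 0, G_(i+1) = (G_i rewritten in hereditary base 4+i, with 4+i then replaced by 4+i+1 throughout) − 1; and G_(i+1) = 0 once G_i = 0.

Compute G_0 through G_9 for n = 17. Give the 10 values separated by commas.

17, 25, 35, 39, 43, 47, 51, 55, 59, 62

i=0: 17 = 4^2 + 1 (b=4); 4→5: 5^2 + 1 = 26; 26−1 = 25
i=1: 25 = 5^2 (b=5); 5→6: 6^2 = 36; 36−1 = 35
i=2: 35 = 5·6 + 5 (b=6); 6→7: 5·7 + 5 = 40; 40−1 = 39
i=3: 39 = 5·7 + 4 (b=7); 7→8: 5·8 + 4 = 44; 44−1 = 43
i=4: 43 = 5·8 + 3 (b=8); 8→9: 5·9 + 3 = 48; 48−1 = 47
i=5: 47 = 5·9 + 2 (b=9); 9→10: 5·10 + 2 = 52; 52−1 = 51
i=6: 51 = 5·10 + 1 (b=10); 10→11: 5·11 + 1 = 56; 56−1 = 55
i=7: 55 = 5·11 (b=11); 11→12: 5·12 = 60; 60−1 = 59
i=8: 59 = 4·12 + 11 (b=12); 12→13: 4·13 + 11 = 63; 63−1 = 62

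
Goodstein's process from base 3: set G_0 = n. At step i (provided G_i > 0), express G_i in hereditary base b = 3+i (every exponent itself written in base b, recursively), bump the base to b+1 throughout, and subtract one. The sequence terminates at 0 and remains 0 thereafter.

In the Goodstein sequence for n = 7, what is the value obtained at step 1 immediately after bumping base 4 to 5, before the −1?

10

step 0: 7 = 2·3 + 1; sub 4 for 3: 2·4 + 1; = 9; G_1 = 9−1 = 8
step 1: 8 = 2·4; sub 5 for 4: 2·5; = 10; G_2 = 10−1 = 9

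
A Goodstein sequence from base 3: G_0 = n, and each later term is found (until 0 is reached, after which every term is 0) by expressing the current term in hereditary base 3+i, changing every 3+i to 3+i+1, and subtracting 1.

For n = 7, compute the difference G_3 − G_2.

G_0 = 7. HB_3(7) = 2·3 + 1. Bump = 9. G_1 = 8.
G_1 = 8. HB_4(8) = 2·4. Bump = 10. G_2 = 9.
G_2 = 9. HB_5(9) = 5 + 4. Bump = 10. G_3 = 9.

0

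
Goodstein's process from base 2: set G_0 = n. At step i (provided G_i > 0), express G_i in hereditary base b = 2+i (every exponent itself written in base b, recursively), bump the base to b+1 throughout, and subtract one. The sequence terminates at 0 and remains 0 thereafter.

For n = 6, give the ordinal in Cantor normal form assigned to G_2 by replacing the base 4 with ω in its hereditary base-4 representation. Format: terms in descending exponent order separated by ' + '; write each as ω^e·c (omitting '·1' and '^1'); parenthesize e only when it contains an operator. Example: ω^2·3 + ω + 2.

ω^ω + 1

G_0=6  [base 2] 2^2 + 2  →[2↦3]→  3^3 + 3 = 30  −1 ⇒ G_1=29
G_1=29  [base 3] 3^3 + 2  →[3↦4]→  4^4 + 2 = 258  −1 ⇒ G_2=257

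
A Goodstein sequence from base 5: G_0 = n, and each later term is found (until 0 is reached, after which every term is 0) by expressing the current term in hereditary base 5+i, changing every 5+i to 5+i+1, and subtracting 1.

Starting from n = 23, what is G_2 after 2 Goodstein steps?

29

[0] 23 ≡ 4·5 + 3 (base 5). Lift 6: 27. −1: 26.
[1] 26 ≡ 4·6 + 2 (base 6). Lift 7: 30. −1: 29.
[2] 29 ≡ 4·7 + 1 (base 7). Lift 8: 33. −1: 32.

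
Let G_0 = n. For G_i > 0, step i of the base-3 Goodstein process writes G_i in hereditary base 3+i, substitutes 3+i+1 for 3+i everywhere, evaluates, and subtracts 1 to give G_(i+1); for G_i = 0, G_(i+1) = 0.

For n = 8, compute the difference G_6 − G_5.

0

G_0 = 8. HB_3(8) = 2·3 + 2. Bump = 10. G_1 = 9.
G_1 = 9. HB_4(9) = 2·4 + 1. Bump = 11. G_2 = 10.
G_2 = 10. HB_5(10) = 2·5. Bump = 12. G_3 = 11.
G_3 = 11. HB_6(11) = 6 + 5. Bump = 12. G_4 = 11.
G_4 = 11. HB_7(11) = 7 + 4. Bump = 12. G_5 = 11.
G_5 = 11. HB_8(11) = 8 + 3. Bump = 12. G_6 = 11.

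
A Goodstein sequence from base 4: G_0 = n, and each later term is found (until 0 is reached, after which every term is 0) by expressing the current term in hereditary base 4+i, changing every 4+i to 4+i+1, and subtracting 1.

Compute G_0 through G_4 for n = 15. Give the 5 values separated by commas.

15, 17, 19, 21, 23

i=0: 15 = 3·4 + 3 (b=4); 4→5: 3·5 + 3 = 18; 18−1 = 17
i=1: 17 = 3·5 + 2 (b=5); 5→6: 3·6 + 2 = 20; 20−1 = 19
i=2: 19 = 3·6 + 1 (b=6); 6→7: 3·7 + 1 = 22; 22−1 = 21
i=3: 21 = 3·7 (b=7); 7→8: 3·8 = 24; 24−1 = 23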